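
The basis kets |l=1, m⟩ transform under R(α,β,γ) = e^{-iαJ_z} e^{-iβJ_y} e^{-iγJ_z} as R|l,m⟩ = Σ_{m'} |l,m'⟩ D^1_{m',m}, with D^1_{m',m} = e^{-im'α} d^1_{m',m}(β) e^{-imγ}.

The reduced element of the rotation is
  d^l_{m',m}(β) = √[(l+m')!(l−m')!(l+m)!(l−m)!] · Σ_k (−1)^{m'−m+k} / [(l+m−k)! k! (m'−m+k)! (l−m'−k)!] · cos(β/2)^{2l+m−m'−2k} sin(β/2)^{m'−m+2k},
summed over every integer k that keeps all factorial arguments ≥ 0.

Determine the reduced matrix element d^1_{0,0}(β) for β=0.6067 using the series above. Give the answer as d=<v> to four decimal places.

d=0.8215

d^1_{0,0}(β=0.6067) via the finite sum:
Half-angle: c=0.954341, s=0.298719. N=√(1·1·1·1)=1.000000
k∈{0,1} keeps every argument non-negative
  k=0: (−1)^0·1.0000/(1)·0.9543^2·0.2987^0 = +0.910767
  k=1: (−1)^1·1.0000/(1)·0.9543^0·0.2987^2 = -0.089233
d^1_{0,0}(0.6067) = +0.910767 -0.089233 = +0.821534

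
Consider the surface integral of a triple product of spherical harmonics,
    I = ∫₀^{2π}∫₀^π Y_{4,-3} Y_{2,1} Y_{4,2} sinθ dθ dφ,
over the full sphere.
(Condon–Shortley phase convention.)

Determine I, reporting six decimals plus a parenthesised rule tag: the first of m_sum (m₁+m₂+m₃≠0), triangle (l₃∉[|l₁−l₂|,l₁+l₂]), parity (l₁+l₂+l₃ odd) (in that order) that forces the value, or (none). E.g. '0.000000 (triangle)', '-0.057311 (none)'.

-0.187702 (none)

m-sum 0 ✓  L=10 even ✓  2≤4≤6 ✓
Π(2lᵢ+1) = 9×5×9 = 405
triangle coeff Δ(4,2,4) = 1/13860
Σ_t [0,2]: t=0:+1/192 t=1:−1/36 t=2:+1/192 = -5/288
(3j)²=20/693 [(4 2 4; 0 0 0)], sign=-1
Σ_t [1,2]: t=1:−1/1440 t=2:+1/240 = 1/288
(3j)²=5/132 [(4 2 4; -3 1 2)], sign=+1
⇒ 4πI² = 375/847
I = (-1)√(375/847/(4π)) = -0.18770204
No selection rule forces the value: the integral is nonzero (none).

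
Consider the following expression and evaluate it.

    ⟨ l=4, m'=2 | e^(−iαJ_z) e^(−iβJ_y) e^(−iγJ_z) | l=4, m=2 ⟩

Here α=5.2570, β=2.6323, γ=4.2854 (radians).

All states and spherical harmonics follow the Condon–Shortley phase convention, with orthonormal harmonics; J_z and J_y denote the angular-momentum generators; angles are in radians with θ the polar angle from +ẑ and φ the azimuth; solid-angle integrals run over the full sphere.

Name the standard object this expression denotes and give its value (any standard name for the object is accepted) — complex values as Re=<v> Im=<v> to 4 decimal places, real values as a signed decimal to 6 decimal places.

This is a Wigner D-matrix element — the rotation-matrix element ⟨l m'| R(α,β,γ) |l m⟩ in the angular-momentum basis.
D^4_{2,2}(5.2570,2.6323,4.2854) = e^{-i·2·5.2570}·d^4_{2,2}(2.6323)·e^{-i·2·4.2854}. Compute d first:
Half-angle: c=0.251903, s=0.967752. N=√(720·2·720·2)=1440.000000
The bounds max(0,m−m')=0 and min(l+m,l−m')=2 give 3 terms
  k=0: (−1)^0·1440.0000/(1440)·0.2519^8·0.9678^0 = +0.000016
  k=1: (−1)^1·1440.0000/(120)·0.2519^6·0.9678^2 = -0.002872
  k=2: (−1)^2·1440.0000/(96)·0.2519^4·0.9678^4 = +0.052976
d^4_{2,2}(2.6323) = +0.000016 -0.002872 +0.052976 = +0.050121
Phases: e^{-i·(2)·5.2570}=-0.463175+0.886267i, e^{-i·(2)·4.2854}=-0.656989-0.753900i ⇒ D=+0.048741-0.011682i

Wigner D-matrix element, Re=0.0487 Im=-0.0117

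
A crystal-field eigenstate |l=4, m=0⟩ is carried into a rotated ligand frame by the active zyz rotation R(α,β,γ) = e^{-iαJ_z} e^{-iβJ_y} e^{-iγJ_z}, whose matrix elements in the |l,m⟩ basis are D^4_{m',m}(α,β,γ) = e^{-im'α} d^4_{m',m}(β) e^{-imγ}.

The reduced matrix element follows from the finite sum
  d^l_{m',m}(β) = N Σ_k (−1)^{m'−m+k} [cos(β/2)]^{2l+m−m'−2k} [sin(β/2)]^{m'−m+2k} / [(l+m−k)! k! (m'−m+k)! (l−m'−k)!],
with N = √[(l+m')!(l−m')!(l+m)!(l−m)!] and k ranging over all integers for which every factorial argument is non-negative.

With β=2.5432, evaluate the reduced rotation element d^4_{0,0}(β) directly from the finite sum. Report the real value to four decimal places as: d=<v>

d=-0.1461

d^4_{0,0}(β=2.5432) via the finite sum:
Half-angle: c=0.294752, s=0.955574. N=√(24·24·24·24)=576.000000
The bounds max(0,m−m')=0 and min(l+m,l−m')=4 give 5 terms
  k=0: (−1)^0·576.0000/(576)·0.2948^8·0.9556^0 = +0.000057
  k=1: (−1)^1·576.0000/(36)·0.2948^6·0.9556^2 = -0.009581
  k=2: (−1)^2·576.0000/(16)·0.2948^4·0.9556^4 = +0.226563
  k=3: (−1)^3·576.0000/(36)·0.2948^2·0.9556^6 = -1.058326
  k=4: (−1)^4·576.0000/(576)·0.2948^0·0.9556^8 = +0.695206
d^4_{0,0}(2.5432) = +0.000057 -0.009581 +0.226563 -1.058326 +0.695206 = -0.146081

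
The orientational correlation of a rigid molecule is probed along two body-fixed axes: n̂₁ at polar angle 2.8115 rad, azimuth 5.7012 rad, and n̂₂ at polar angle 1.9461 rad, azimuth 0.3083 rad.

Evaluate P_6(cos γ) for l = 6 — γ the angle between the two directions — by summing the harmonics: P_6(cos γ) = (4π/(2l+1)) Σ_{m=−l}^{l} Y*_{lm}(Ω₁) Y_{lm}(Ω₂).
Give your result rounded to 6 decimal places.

Summing Y*_{l m}(θ₁,φ₁)·Y_{l m}(θ₂,φ₂) over m ∈ [−6, 6]; prefactor 4π/(2·6+1) = 0.966644:
  [-6]  conj(Y_{6,-6})(Ω₁) = (-0.000526, 0.000192) ; Y_{6,-6}(Ω₂) = (-0.086296, -0.301234) ; Δ = (0.000103, 0.000142)
  [-5]  conj(Y_{6,-5})(Ω₁) = (0.005513, 0.001300) ; Y_{6,-5}(Ω₂) = (-0.012527, 0.427471) ; Δ = (-0.000625, 0.002340)
  [-4]  conj(Y_{6,-4})(Ω₁) = (-0.023923, -0.025314) ; Y_{6,-4}(Ω₂) = (0.042326, -0.120575) ; Δ = (-0.004065, 0.001813)
  [-3]  conj(Y_{6,-3})(Ω₁) = (0.025029, 0.141427) ; Y_{6,-3}(Ω₂) = (0.176172, -0.233728) ; Δ = (0.037465, 0.019066)
  [-2]  conj(Y_{6,-2})(Ω₁) = (0.153289, -0.355772) ; Y_{6,-2}(Ω₂) = (-0.189249, 0.134138) ; Δ = (0.018713, 0.087892)
  [-1]  conj(Y_{6,-1})(Ω₁) = (-0.483537, 0.318172) ; Y_{6,-1}(Ω₂) = (-0.209500, 0.066716) ; Δ = (0.080074, -0.098917)
  [+0]  conj(Y_{6,0})(Ω₁) = (0.143297, -0.000000) ; Y_{6,0}(Ω₂) = (0.253108, 0.000000) ; Δ = (0.036270, 0.000000)
  [+1]  conj(Y_{6,1})(Ω₁) = (0.483537, 0.318172) ; Y_{6,1}(Ω₂) = (0.209500, 0.066716) ; Δ = (0.080074, 0.098917)
  [+2]  conj(Y_{6,2})(Ω₁) = (0.153289, 0.355772) ; Y_{6,2}(Ω₂) = (-0.189249, -0.134138) ; Δ = (0.018713, -0.087892)
  [+3]  conj(Y_{6,3})(Ω₁) = (-0.025029, 0.141427) ; Y_{6,3}(Ω₂) = (-0.176172, -0.233728) ; Δ = (0.037465, -0.019066)
  [+4]  conj(Y_{6,4})(Ω₁) = (-0.023923, 0.025314) ; Y_{6,4}(Ω₂) = (0.042326, 0.120575) ; Δ = (-0.004065, -0.001813)
  [+5]  conj(Y_{6,5})(Ω₁) = (-0.005513, 0.001300) ; Y_{6,5}(Ω₂) = (0.012527, 0.427471) ; Δ = (-0.000625, -0.002340)
  [+6]  conj(Y_{6,6})(Ω₁) = (-0.000526, -0.000192) ; Y_{6,6}(Ω₂) = (-0.086296, 0.301234) ; Δ = (0.000103, -0.000142)
Accumulated sum (0.299600, 0.000000); after 4π/(2l+1) scaling, (0.289606, 0.000000) ⇒ P_6 = 0.289606

0.289606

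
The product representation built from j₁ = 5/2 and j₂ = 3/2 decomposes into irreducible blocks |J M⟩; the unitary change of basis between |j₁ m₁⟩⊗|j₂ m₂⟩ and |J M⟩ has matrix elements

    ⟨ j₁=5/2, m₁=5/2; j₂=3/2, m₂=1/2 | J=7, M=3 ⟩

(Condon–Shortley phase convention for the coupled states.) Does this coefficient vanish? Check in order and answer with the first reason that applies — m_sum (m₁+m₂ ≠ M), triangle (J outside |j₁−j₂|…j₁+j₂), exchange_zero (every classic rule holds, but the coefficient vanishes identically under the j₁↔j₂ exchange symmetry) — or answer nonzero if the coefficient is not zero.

triangle

m-sum: m₁+m₂ = 5/2+1/2 = 3, M = 3  ✓
triangle: need |j₁−j₂| ≤ J ≤ j₁+j₂, i.e. J ∈ [1, 4]; J = 7 is outside ✗ ⇒ coefficient is 0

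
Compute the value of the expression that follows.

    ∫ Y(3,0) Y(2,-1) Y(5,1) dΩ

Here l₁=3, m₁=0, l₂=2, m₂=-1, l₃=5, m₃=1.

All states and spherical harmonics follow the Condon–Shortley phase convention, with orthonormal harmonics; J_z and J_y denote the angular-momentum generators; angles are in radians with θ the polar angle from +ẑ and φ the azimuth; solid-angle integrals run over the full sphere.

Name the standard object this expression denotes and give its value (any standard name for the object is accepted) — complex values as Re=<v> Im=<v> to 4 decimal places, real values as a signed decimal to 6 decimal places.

This is a Gaunt coefficient — the integral of a triple product of spherical harmonics over the sphere.
Checks pass: Σm=0; 10 even; l₃=5∈[1,5].
(2·3+1)(2·2+1)(2·5+1) = 385
Δ: 0! 6! 4! / 11! → 1/2310
sum: t=0:+1/144 = 1/144
3j²(3 2 5; 0 0 0) = Δ·Π!·Σ² = 10/231  (sign -1)
sum: t=0:+1/216 = 1/216
3j²(3 2 5; 0 -1 1) = Δ·Π!·Σ² = 8/231  (sign +1)
combine: 4πI² = 385·10/231·8/231 = 400/693
take √, sign -1: I = -0.21431790

Gaunt coefficient, -0.214318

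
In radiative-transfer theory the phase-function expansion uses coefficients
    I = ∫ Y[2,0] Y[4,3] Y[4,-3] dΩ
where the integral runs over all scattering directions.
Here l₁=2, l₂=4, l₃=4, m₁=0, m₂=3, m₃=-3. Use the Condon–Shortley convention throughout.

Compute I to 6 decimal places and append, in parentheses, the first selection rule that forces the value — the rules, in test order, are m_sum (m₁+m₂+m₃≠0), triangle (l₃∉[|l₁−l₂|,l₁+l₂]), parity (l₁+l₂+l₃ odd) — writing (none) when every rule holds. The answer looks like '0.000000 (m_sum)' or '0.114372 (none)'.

m-sum 0 ✓  L=10 even ✓  2≤4≤6 ✓
Π(2lᵢ+1) = 5×9×9 = 405
triangle coeff Δ(2,4,4) = 1/13860
Σ_t [0,2]: t=0:+1/192 t=1:−1/36 t=2:+1/192 = -5/288
(3j)²=20/693 [(2 4 4; 0 0 0)], sign=-1
Σ_t [1,2]: t=1:−1/720 t=2:+1/480 = 1/1440
(3j)²=7/1980 [(2 4 4; 0 3 -3)], sign=-1
⇒ 4πI² = 5/121
I = (+1)√(5/121/(4π)) = 0.05734392
No selection rule forces the value: the integral is nonzero (none).

0.057344 (none)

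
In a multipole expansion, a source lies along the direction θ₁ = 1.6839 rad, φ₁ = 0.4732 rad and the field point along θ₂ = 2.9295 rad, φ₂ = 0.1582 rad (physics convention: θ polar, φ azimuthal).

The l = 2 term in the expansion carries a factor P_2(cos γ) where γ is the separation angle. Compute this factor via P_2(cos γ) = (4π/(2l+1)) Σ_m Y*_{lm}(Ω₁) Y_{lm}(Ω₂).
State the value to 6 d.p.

-0.356590

Addition theorem: P_2(cos γ) = (4π/5) Σ_m Y*_{lm}(Ω₁) Y_{lm}(Ω₂), m = −2…2:
  m=-2: (0.22294 + 0.30940j) × (0.01627 - 0.00533j) = 0.00527 + 0.00385j  (running Σ = 0.00527 + 0.00385j)
  m=-1: (-0.07711 - 0.03948j) × (-0.15700 + 0.02505j) = 0.01310 + 0.00427j  (running Σ = 0.01837 + 0.00811j)
  m=0: (-0.30334 + 0.00000j) × (0.58886 + 0.00000j) = -0.17862 + 0.00000j  (running Σ = -0.16025 + 0.00811j)
  m=1: (0.07711 - 0.03948j) × (0.15700 + 0.02505j) = 0.01310 - 0.00427j  (running Σ = -0.14716 + 0.00385j)
  m=2: (0.22294 - 0.30940j) × (0.01627 + 0.00533j) = 0.00527 - 0.00385j  (running Σ = -0.14188 + 0.00000j)
Σ over m = -0.14188 + 0.00000j; ×(4π/5) → -0.35659 + 0.00000j. Real part: -0.356590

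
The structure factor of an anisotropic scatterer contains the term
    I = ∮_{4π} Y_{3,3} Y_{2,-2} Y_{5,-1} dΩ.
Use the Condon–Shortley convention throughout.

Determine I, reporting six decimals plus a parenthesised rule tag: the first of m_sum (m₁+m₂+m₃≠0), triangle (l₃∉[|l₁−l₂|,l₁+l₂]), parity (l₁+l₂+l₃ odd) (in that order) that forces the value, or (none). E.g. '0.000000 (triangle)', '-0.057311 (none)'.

-0.023961 (none)

m-sum 0 ✓  L=10 even ✓  1≤5≤5 ✓
Π(2lᵢ+1) = 7×5×11 = 385
triangle coeff Δ(3,2,5) = 1/2310
Σ_t [0,0]: t=0:+1/144 = 1/144
(3j)²=10/231 [(3 2 5; 0 0 0)], sign=-1
Σ_t [0,0]: t=0:+1/17280 = 1/17280
(3j)²=1/2310 [(3 2 5; 3 -2 -1)], sign=+1
⇒ 4πI² = 5/693
I = (-1)√(5/693/(4π)) = -0.02396147
No selection rule forces the value: the integral is nonzero (none).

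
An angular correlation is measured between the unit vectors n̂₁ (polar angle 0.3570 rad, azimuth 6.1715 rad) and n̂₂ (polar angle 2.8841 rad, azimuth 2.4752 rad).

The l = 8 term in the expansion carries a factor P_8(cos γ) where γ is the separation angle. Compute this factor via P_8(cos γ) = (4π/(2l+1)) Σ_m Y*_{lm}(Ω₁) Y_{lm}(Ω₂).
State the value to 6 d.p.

0.440082

Term-by-term m-sum for l=8 (normalisation 4π/17 = 0.739198):
  m=-8: Y*=(0.000072, -0.000089)  Y=(0.000005, -0.000007)  product (-0.000000, -0.000000)
  m=-7: Y*=(0.000873, -0.000866)  Y=(-0.000007, -0.000138)  product (-0.000000, -0.000000)
  m=-6: Y*=(0.006539, -0.005182)  Y=(-0.000876, -0.001011)  product (-0.000011, -0.000002)
  m=-5: Y*=(0.034244, -0.021394)  Y=(-0.009119, -0.001757)  product (-0.000350, 0.000135)
  m=-4: Y*=(0.128631, -0.061620)  Y=(-0.042398, 0.021859)  product (-0.004107, 0.005424)
  m=-3: Y*=(0.337480, -0.117505)  Y=(-0.074122, 0.162313)  product (-0.005942, 0.063487)
  m=-2: Y*=(0.557409, -0.126622)  Y=(0.107265, 0.442129)  product (0.115773, 0.232864)
  m=-1: Y*=(0.383300, -0.042988)  Y=(0.513065, 0.403474)  product (0.214002, 0.132596)
  m=+0: Y*=(-0.319873, -0.000000)  Y=(0.135617, 0.000000)  product (-0.043380, -0.000000)
  m=+1: Y*=(-0.383300, -0.042988)  Y=(-0.513065, 0.403474)  product (0.214002, -0.132596)
  m=+2: Y*=(0.557409, 0.126622)  Y=(0.107265, -0.442129)  product (0.115773, -0.232864)
  m=+3: Y*=(-0.337480, -0.117505)  Y=(0.074122, 0.162313)  product (-0.005942, -0.063487)
  m=+4: Y*=(0.128631, 0.061620)  Y=(-0.042398, -0.021859)  product (-0.004107, -0.005424)
  m=+5: Y*=(-0.034244, -0.021394)  Y=(0.009119, -0.001757)  product (-0.000350, -0.000135)
  m=+6: Y*=(0.006539, 0.005182)  Y=(-0.000876, 0.001011)  product (-0.000011, 0.000002)
  m=+7: Y*=(-0.000873, -0.000866)  Y=(0.000007, -0.000138)  product (-0.000000, 0.000000)
  m=+8: Y*=(0.000072, 0.000089)  Y=(0.000005, 0.000007)  product (-0.000000, 0.000000)
Total Σ_m = (0.595350, 0.000000). Multiply by 0.739198: (0.440082, 0.000000). P_8(cos γ) = 0.440082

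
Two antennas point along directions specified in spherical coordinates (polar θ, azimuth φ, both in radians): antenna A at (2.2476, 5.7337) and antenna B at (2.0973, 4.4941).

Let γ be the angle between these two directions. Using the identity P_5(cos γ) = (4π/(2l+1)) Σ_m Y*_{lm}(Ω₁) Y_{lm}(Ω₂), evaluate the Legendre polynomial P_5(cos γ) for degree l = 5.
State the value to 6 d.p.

Term-by-term m-sum for l=5 (normalisation 4π/11 = 1.142397):
  m=-5: Y*=(-0.123393, -0.051323)  Y=(-0.198934, 0.103403)  product (0.029854, -0.002549)
  m=-4: Y*=(0.199243, 0.274912)  Y=(-0.264729, -0.315807)  product (0.034074, -0.135700)
  m=-3: Y*=(-0.032175, -0.413475)  Y=(0.173292, -0.225667)  product (-0.098883, -0.064391)
  m=-2: Y*=(-0.051829, 0.101573)  Y=(-0.139859, -0.065259)  product (0.013877, -0.010824)
  m=-1: Y*=(-0.268381, 0.164356)  Y=(0.071731, -0.323371)  product (0.033896, 0.098576)
  m=+0: Y*=(0.202487, -0.000000)  Y=(-0.078803, 0.000000)  product (-0.015957, 0.000000)
  m=+1: Y*=(0.268381, 0.164356)  Y=(-0.071731, -0.323371)  product (0.033896, -0.098576)
  m=+2: Y*=(-0.051829, -0.101573)  Y=(-0.139859, 0.065259)  product (0.013877, 0.010824)
  m=+3: Y*=(0.032175, -0.413475)  Y=(-0.173292, -0.225667)  product (-0.098883, 0.064391)
  m=+4: Y*=(0.199243, -0.274912)  Y=(-0.264729, 0.315807)  product (0.034074, 0.135700)
  m=+5: Y*=(0.123393, -0.051323)  Y=(0.198934, 0.103403)  product (0.029854, 0.002549)
Accumulated sum (0.009681, -0.000000); after 4π/(2l+1) scaling, (0.011059, -0.000000) ⇒ P_5 = 0.011059

0.011059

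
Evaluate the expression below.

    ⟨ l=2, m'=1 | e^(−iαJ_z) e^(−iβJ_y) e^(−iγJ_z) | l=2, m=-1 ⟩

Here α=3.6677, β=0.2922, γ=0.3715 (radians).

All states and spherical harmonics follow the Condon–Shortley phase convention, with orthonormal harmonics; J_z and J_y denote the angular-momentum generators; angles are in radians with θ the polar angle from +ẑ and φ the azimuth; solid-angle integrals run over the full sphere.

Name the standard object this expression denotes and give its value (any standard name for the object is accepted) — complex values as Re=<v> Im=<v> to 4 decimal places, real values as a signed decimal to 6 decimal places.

This is a Wigner D-matrix element — the rotation-matrix element ⟨l m'| R(α,β,γ) |l m⟩ in the angular-momentum basis.
Split into d^2_{1,-1}(β=0.2922) × two z-phases.
c=cos(0.292200/2)=0.989346, s=sin(0.292200/2)=0.145581; N=√[6·1·1·6]=6.000000
k: max(0,(-1)−(1))=0 … min(2+(-1),2−(1))=1
  k=0: (−1)^2·6.0000/(2)·0.9893^2·0.1456^2 = +0.062234
  k=1: (−1)^3·6.0000/(6)·0.9893^0·0.1456^4 = -0.000449
d^2_{1,-1}(0.2922) = +0.062234 -0.000449 = +0.061785
D = (-0.864768+0.502171i)·(+0.061785)·(+0.931784+0.363014i) = -0.061048+0.009514i

Wigner D-matrix element, Re=-0.0610 Im=0.0095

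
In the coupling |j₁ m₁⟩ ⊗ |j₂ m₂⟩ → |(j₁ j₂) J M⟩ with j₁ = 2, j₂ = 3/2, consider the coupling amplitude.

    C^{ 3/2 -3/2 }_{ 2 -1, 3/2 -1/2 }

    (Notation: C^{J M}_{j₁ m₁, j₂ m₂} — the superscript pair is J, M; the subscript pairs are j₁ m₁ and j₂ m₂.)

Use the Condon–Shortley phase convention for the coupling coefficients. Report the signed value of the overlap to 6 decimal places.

√[4·2!2!1!/6! · 1!3!1!2!0!3!] = √(8/5)
  +(−1)^1/∏(1,1,2,0,0,1)! = -1/2  (running -1/2)
⟨..|..⟩ = √(8/5)·(-1/2) = -0.632456

-0.632456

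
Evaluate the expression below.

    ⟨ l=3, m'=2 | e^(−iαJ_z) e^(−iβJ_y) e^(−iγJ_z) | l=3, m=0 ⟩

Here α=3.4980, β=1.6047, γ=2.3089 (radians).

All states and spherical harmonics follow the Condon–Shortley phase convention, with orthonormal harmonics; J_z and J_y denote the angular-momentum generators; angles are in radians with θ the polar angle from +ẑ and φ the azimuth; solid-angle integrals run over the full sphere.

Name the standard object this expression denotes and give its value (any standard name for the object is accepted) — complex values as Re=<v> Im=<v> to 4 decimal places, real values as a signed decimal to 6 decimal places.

This is a Wigner D-matrix element — the rotation-matrix element ⟨l m'| R(α,β,γ) |l m⟩ in the angular-momentum basis.
First d^3_{2,0}(β=1.6047), then the phase factors e^{-i(2)α} and e^{-i(0)γ}:
Half-angle: c=0.695019, s=0.718991. N=√(120·1·6·6)=65.726707
Admissible k: 0..1 (factorial args all ≥0)
  k=0: (−1)^2·65.7267/(12)·0.6950^4·0.7190^2 = +0.660685
  k=1: (−1)^3·65.7267/(12)·0.6950^2·0.7190^4 = -0.707048
d^3_{2,0}(1.6047) = +0.660685 -0.707048 = -0.046362
D = (+0.756524-0.653966i)·(-0.046362)·(+1.000000+0.000000i) = -0.035074+0.030319i

Wigner D-matrix element, Re=-0.0351 Im=0.0303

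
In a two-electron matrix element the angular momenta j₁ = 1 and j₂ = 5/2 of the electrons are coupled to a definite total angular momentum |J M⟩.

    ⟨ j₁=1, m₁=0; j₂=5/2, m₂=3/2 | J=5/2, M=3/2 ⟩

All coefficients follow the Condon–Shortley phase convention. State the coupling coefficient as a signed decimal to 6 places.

√[6·1!1!4!/7! · 1!1!4!1!4!1!] = √(576/35)
  +(−1)^0/∏(0,1,1,4,0,0)! = 1/24  (running 1/24)
  +(−1)^1/∏(1,0,0,3,1,1)! = -1/6  (running -1/8)
⟨..|..⟩ = √(576/35)·(-1/8) = -0.507093

-0.507093  (= −√(9/35))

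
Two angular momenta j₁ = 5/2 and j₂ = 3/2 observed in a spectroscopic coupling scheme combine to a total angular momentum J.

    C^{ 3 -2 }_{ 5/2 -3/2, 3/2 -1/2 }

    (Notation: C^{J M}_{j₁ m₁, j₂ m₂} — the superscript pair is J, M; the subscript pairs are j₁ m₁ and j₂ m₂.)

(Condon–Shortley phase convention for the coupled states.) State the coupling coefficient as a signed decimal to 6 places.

triangle: 1!×4!×2!/8! = 48/40320
(j±m)!: 1!×4!×1!×2!×1!×5! = 5760
prefactor² = (2J+1)×Δ×N² = 48
  k=0: +1/(0!×1!×4!×1!×0!×1!) = 1/24
  k=1: −1/(1!×0!×3!×0!×1!×2!) = -1/12
Σ = -1/24  ⇒  CG² = 48×(-1/24)² = 1/12
CG = −√(1/12) = -0.288675

−√(1/12) = -0.288675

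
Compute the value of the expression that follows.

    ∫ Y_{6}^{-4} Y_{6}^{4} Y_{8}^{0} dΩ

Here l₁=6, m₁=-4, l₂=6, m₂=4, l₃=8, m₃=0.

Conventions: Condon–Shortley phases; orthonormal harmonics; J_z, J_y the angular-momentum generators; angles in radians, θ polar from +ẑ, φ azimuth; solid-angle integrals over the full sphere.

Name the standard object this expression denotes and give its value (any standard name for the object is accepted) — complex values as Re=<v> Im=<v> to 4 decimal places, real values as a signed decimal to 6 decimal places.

Gaunt coefficient, +0.145675

This is a Gaunt coefficient — the integral of a triple product of spherical harmonics over the sphere.
m-sum 0 ✓  L=20 even ✓  0≤8≤12 ✓
Π(2lᵢ+1) = 13×13×17 = 2873
triangle coeff Δ(6,6,8) = 1/1309458150
Σ_t [0,4]: t=0:+1/49766400 t=1:−1/3110400 t=2:+1/1327104 t=3:−1/3110400 t=4:+1/49766400 = 1/6635520
(3j)²=350/46189 [(6 6 8; 0 0 0)], sign=+1
Σ_t [2,4]: t=2:+1/6502809600 t=3:−1/152409600 t=4:+1/49766400 = 89/6502809600
(3j)²=7921/646646 [(6 6 8; -4 4 0)], sign=+1
⇒ 4πI² = 198025/742577
I = (+1)√(198025/742577/(4π)) = 0.14567477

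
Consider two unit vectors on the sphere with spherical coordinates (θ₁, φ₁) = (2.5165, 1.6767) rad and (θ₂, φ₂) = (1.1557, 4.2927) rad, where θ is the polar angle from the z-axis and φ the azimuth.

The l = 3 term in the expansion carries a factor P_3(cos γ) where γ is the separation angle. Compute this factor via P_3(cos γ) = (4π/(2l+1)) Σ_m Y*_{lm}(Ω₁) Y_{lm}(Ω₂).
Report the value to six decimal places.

-0.048312

Summing Y*_{l m}(θ₁,φ₁)·Y_{l m}(θ₂,φ₂) over m ∈ [−3, 3]; prefactor 4π/(2·3+1) = 1.795196:
  term(m=-3) = 0.00016 - 0.02673j   from Y*(Ω₁)=0.02612 - 0.07942j, Y(Ω₂)=0.30429 - 0.09805j
  term(m=-2) = -0.04863 - 0.08501j   from Y*(Ω₁)=0.27744 + 0.05966j, Y(Ω₂)=-0.23051 - 0.25684j
  term(m=-1) = 0.02068 + 0.01199j   from Y*(Ω₁)=-0.04574 + 0.43025j, Y(Ω₂)=0.02251 - 0.05046j
  term(m=+0) = 0.02867 + 0.00000j   from Y*(Ω₁)=-0.08711 + 0.00000j, Y(Ω₂)=-0.32911 + 0.00000j
  term(m=+1) = 0.02068 - 0.01199j   from Y*(Ω₁)=0.04574 + 0.43025j, Y(Ω₂)=-0.02251 - 0.05046j
  term(m=+2) = -0.04863 + 0.08501j   from Y*(Ω₁)=0.27744 - 0.05966j, Y(Ω₂)=-0.23051 + 0.25684j
  term(m=+3) = 0.00016 + 0.02673j   from Y*(Ω₁)=-0.02612 - 0.07942j, Y(Ω₂)=-0.30429 - 0.09805j
Accumulated sum -0.02691 - 0.00000j; after 4π/(2l+1) scaling, -0.04831 - 0.00000j ⇒ P_3 = -0.048312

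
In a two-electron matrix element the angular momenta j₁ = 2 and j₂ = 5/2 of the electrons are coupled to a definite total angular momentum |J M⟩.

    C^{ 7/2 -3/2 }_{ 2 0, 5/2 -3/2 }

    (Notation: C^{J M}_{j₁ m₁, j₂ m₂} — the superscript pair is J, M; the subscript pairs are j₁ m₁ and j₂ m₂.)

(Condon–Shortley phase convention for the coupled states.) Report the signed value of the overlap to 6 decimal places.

+√(2/7) = +0.534522

j₁+j₂−J=1  J+j₁−j₂=3  J−j₁+j₂=4  j₁+j₂+J+1=9
(j₁±m₁, j₂±m₂, J±M) = (2,2,1,4,2,5)
P² = 512/7
sum k=0..1:
  [0] +1/12 = 1/12
  [1] −1/48 = -1/48
S = 1/16
C² = P²·S² = 2/7 ; C = +0.534522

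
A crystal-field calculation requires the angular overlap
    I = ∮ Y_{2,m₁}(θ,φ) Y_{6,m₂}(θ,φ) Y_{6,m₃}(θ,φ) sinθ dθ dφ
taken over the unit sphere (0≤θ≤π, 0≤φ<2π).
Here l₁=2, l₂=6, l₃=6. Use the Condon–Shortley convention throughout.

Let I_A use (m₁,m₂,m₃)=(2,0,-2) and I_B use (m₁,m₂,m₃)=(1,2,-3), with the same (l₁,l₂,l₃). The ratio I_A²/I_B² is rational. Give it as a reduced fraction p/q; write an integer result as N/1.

28/15

Shared (l₁,l₂,l₃)=(2,6,6): N and (l;000)² cancel in I_A²/I_B².
A: Δ = 2!·2!·10!/15! = 1/90090; Racah Σ t=0..0: t=0:+1/69120 = 1/69120; ⇒ 3j(2 6 6; 2 0 -2)² = 4/143, sgn +1
B: Δ = 2!·2!·10!/15! = 1/90090; Racah Σ t=0..1: t=0:+1/161280 t=1:−1/60480 = -1/96768; ⇒ 3j(2 6 6; 1 2 -3)² = 15/1001, sgn +1
I_A²/I_B² = (4/143)/(15/1001) = 28/15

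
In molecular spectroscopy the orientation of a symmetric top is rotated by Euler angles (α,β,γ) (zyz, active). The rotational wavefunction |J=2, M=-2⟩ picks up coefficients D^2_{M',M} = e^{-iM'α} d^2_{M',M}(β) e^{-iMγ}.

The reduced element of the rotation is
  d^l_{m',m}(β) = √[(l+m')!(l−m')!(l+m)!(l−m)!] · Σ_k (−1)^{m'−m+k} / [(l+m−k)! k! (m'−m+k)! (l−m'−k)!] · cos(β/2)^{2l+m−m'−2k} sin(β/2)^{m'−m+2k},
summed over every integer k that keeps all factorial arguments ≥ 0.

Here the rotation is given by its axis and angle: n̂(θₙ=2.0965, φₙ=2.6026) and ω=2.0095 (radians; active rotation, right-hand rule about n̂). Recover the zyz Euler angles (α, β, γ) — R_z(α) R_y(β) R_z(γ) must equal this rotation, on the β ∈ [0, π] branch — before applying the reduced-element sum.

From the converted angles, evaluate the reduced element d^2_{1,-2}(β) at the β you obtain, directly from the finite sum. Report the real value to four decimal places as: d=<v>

d=-0.5318

Axis–angle → zyz. n̂ = (sinθₙcosφₙ, sinθₙsinφₙ, cosθₙ) = (-0.742341, +0.443965, -0.501822), ω = 2.0095.
R = I cosω + sinω [n̂]ₓ + (1−cosω) n̂n̂ᵀ gives
  R = [+0.360379, -0.015264, +0.932681; -0.923866, -0.143938, +0.354618; +0.128835, -0.989469, -0.065974]
β = atan2(√(R₁₃²+R₂₃²), R₃₃) = 1.636819; α = atan2(R₂₃, R₁₃) mod 2π = 0.363333; γ = atan2(R₃₂, −R₃₁) mod 2π = 4.582911
d^2_{1,-2}(β=1.6368) via the finite sum:
With c≡cos(β/2)=0.683383 and s≡sin(β/2)=0.730060, N=[6·1·1·24]^{1/2}=12.000000
Admissible k: 0..0 (factorial args all ≥0)
  k=0: (−1)^3·12.0000/(6)·0.6834^1·0.7301^3 = -0.531826
d^2_{1,-2}(1.6368) = -0.531826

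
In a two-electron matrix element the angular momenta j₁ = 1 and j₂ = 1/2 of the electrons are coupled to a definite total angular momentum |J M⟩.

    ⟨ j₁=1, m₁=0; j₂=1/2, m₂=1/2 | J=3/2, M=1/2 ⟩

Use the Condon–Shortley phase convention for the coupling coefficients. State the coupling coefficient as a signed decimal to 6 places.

√[4·0!2!1!/4! · 1!1!1!0!2!1!] = √(2/3)
  +(−1)^0/∏(0,0,1,1,1,0)! = 1  (running 1)
⟨..|..⟩ = √(2/3)·(1) = +0.816497

+√(2/3) ≈ +0.816497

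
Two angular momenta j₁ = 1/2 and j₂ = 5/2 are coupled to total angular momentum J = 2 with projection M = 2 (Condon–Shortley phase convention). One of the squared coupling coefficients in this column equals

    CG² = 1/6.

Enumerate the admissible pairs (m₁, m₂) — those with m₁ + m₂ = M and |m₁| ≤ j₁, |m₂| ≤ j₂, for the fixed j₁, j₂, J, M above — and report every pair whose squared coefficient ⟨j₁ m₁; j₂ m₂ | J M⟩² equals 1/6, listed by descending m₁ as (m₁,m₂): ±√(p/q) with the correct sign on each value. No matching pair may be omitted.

(1/2,3/2): +√(1/6)

Admissible pairs with m₁+m₂ = M = 2: (-1/2,5/2), (1/2,3/2)
  (m₁,m₂)=(1/2,3/2): CG² = 1/6, CG = +√(1/6)   ← matches the target
  (m₁,m₂)=(-1/2,5/2): CG² = 5/6, CG = −√(5/6)
Pairs with CG² = 1/6: (1/2,3/2): +√(1/6)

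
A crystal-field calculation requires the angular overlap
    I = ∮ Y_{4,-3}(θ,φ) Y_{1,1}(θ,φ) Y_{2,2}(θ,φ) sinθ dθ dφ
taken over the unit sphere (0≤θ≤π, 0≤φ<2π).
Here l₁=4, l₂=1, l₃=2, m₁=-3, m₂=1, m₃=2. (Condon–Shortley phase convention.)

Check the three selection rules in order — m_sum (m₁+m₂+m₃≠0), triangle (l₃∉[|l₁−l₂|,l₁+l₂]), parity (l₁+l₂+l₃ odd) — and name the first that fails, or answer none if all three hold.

m₁+m₂+m₃ = -3 + 1 + 2 = 0  ✓
triangle: need |l₁−l₂| ≤ l₃ ≤ l₁+l₂ = [3,5]; l₃=2 is outside  ✗
parity: l₁+l₂+l₃ = 7 is odd

triangle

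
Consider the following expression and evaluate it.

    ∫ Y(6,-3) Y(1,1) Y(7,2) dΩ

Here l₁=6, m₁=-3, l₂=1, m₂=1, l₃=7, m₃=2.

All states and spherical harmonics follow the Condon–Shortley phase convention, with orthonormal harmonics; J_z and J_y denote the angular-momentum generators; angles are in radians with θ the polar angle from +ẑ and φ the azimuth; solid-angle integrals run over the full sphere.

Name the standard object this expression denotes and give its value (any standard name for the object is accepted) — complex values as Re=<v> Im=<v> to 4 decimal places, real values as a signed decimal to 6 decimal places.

This is a Gaunt coefficient — the integral of a triple product of spherical harmonics over the sphere.
m-sum 0 ✓  L=14 even ✓  5≤7≤7 ✓
Π(2lᵢ+1) = 13×3×15 = 585
triangle coeff Δ(6,1,7) = 1/1365
Σ_t [0,0]: t=0:+1/518400 = 1/518400
(3j)²=7/195 [(6 1 7; 0 0 0)], sign=-1
Σ_t [0,0]: t=0:+1/4354560 = 1/4354560
(3j)²=2/273 [(6 1 7; -3 1 2)], sign=-1
⇒ 4πI² = 2/13
I = (+1)√(2/13/(4π)) = 0.11064668

Gaunt coefficient, +0.110647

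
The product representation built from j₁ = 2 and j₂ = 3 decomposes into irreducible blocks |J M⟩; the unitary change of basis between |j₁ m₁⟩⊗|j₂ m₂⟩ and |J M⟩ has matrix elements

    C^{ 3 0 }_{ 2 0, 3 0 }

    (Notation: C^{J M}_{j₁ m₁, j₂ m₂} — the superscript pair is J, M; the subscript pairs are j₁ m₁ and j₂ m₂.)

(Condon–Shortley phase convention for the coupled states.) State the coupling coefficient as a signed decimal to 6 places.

triangle: 2!·2!·4!/9! = 96/362880
(j±m)!: 2!·2!·3!·3!·3!·3! = 5184
prefactor² = (2J+1)·Δ·N² = 48/5
  k=0: +1/(0!·2!·2!·3!·0!·1!) = 1/24
  k=1: −1/(1!·1!·1!·2!·1!·2!) = -1/4
  k=2: +1/(2!·0!·0!·1!·2!·3!) = 1/24
Σ = -1/6  ⇒  CG² = 48/5·(-1/6)² = 4/15
CG = −√(4/15) = -0.516398

−√(4/15) ≈ -0.516398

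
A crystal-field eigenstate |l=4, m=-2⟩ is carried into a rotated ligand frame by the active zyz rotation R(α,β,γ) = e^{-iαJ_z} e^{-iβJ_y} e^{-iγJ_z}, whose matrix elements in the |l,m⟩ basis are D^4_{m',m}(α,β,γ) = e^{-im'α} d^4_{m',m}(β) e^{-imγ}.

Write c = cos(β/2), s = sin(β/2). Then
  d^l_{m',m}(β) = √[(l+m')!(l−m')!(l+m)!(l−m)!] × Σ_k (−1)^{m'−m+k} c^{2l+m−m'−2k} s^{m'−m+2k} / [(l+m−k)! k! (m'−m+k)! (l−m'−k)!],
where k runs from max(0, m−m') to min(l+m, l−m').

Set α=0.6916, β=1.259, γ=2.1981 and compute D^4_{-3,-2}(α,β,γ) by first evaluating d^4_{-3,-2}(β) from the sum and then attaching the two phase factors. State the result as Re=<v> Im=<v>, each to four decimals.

First d^4_{-3,-2}(β=1.2590), then the phase factors e^{-i(-3)α} and e^{-i(-2)γ}:
Half-angle: c=0.808322, s=0.588741. N=√(1·5040·2·720)=2693.993318
k∈{1,2} keeps every argument non-negative
  k=1: (−1)^0·2693.9933/(720)·0.8083^7·0.5887^1 = +0.496682
  k=2: (−1)^1·2693.9933/(240)·0.8083^5·0.5887^3 = -0.790459
d^4_{-3,-2}(1.2590) = +0.496682 -0.790459 = -0.293777
Attach z-rotation phases: D = e^{-i(-3)(0.6916)}·(-0.293777)·e^{-i(-2)(2.1981)} = -0.288610-0.054852i

Re=-0.2886 Im=-0.0549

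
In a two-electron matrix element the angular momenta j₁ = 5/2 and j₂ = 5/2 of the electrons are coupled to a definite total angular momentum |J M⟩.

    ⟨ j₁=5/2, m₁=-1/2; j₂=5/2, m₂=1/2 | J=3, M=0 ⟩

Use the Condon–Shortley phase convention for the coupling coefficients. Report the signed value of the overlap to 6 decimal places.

−√(4/45) = -0.298142

√[7·2!3!3!/9! · 2!3!3!2!3!3!] = √(36/5)
  +(−1)^0/∏(0,2,3,3,0,0)! = 1/72  (running 1/72)
  +(−1)^1/∏(1,1,2,2,1,1)! = -1/4  (running -17/72)
  +(−1)^2/∏(2,0,1,1,2,2)! = 1/8  (running -1/9)
⟨..|..⟩ = √(36/5)·(-1/9) = -0.298142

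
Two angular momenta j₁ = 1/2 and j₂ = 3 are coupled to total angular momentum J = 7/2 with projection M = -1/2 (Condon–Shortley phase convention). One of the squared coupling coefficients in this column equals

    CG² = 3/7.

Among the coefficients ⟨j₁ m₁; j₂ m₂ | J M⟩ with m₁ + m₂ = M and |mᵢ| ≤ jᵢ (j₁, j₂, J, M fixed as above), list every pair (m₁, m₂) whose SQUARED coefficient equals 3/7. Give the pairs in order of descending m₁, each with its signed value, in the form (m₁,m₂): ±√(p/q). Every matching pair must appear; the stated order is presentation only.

Admissible pairs with m₁+m₂ = M = -1/2: (-1/2,0), (1/2,-1)
  (m₁,m₂)=(1/2,-1): CG² = 3/7, CG = +√(3/7)   ← matches the target
  (m₁,m₂)=(-1/2,0): CG² = 4/7, CG = +√(4/7)
Pairs with CG² = 3/7: (1/2,-1): +√(3/7)

(1/2,-1): +√(3/7)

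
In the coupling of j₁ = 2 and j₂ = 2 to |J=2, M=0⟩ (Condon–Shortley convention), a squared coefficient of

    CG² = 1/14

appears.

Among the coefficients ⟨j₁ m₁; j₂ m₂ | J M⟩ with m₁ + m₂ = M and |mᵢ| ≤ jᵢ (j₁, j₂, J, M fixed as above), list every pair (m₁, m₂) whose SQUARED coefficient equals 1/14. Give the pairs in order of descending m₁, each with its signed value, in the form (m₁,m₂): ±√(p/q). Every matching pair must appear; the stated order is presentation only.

(1,-1): +√(1/14); (-1,1): +√(1/14)

Admissible pairs with m₁+m₂ = M = 0: (-2,2), (-1,1), (0,0), (1,-1), (2,-2)
  (m₁,m₂)=(2,-2): CG² = 2/7, CG = +√(2/7)
  (m₁,m₂)=(1,-1): CG² = 1/14, CG = +√(1/14)   ← matches the target
  (m₁,m₂)=(0,0): CG² = 2/7, CG = −√(2/7)
  (m₁,m₂)=(-1,1): CG² = 1/14, CG = +√(1/14)   ← matches the target
  (m₁,m₂)=(-2,2): CG² = 2/7, CG = +√(2/7)
Pairs with CG² = 1/14: (1,-1): +√(1/14); (-1,1): +√(1/14)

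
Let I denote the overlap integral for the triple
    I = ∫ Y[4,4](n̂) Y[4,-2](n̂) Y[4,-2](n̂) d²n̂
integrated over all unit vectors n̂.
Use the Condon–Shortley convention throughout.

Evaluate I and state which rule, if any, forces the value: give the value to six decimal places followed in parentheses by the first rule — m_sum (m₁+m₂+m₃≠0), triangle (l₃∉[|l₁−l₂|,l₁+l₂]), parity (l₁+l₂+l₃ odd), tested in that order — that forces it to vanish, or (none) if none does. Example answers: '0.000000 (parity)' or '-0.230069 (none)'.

0.190983 (none)

Checks pass: Σm=0; 12 even; l₃=4∈[0,8].
(2·4+1)(2·4+1)(2·4+1) = 729
Δ: 4! 4! 4! / 13! → 1/450450
sum: t=0:+1/13824 t=1:−1/216 t=2:+1/64 t=3:−1/216 t=4:+1/13824 = 5/768
3j²(4 4 4; 0 0 0) = Δ·Π!·Σ² = 18/1001  (sign +1)
sum: t=0:+1/2304 = 1/2304
3j²(4 4 4; 4 -2 -2) = Δ·Π!·Σ² = 5/143  (sign +1)
combine: 4πI² = 729·18/1001·5/143 = 65610/143143
take √, sign +1: I = 0.19098314
No selection rule forces the value: the integral is nonzero (none).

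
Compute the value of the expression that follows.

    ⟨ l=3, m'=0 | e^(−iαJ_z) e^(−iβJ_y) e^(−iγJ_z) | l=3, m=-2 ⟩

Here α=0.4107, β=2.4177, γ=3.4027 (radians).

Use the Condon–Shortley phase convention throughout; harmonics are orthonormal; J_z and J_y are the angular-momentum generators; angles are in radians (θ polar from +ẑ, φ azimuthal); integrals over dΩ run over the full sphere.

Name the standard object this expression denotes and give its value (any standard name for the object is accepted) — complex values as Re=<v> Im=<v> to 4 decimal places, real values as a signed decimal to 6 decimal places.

Wigner D-matrix element, Re=-0.3900 Im=-0.2245

This is a Wigner D-matrix element — the rotation-matrix element ⟨l m'| R(α,β,γ) |l m⟩ in the angular-momentum basis.
D^3_{0,-2}(0.4107,2.4177,3.4027) = e^{-i·0·0.4107}·d^3_{0,-2}(2.4177)·e^{-i·-2·3.4027}. Compute d first:
c=cos(2.417700/2)=0.354095, s=sin(2.417700/2)=0.935209; N=√[6·6·1·120]=65.726707
k∈{0,1} keeps every argument non-negative
  k=0: (−1)^2·65.7267/(12)·0.3541^4·0.9352^2 = +0.075311
  k=1: (−1)^3·65.7267/(12)·0.3541^2·0.9352^4 = -0.525335
d^3_{0,-2}(2.4177) = +0.075311 -0.525335 = -0.450024
Phases: e^{-i·(0)·0.4107}=+1.000000+0.000000i, e^{-i·(-2)·3.4027}=+0.866717+0.498801i ⇒ D=-0.390043-0.224472i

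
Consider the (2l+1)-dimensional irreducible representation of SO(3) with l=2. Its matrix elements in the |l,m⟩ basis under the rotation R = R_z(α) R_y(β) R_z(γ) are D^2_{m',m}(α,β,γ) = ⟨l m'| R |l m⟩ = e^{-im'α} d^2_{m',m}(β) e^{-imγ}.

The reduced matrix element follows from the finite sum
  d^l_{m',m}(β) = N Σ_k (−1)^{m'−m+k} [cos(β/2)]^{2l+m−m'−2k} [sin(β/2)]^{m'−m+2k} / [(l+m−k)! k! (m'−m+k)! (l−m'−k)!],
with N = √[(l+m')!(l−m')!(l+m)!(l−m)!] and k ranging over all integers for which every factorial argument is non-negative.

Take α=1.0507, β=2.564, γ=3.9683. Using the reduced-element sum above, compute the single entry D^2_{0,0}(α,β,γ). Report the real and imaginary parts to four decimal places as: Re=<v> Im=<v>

Split into d^2_{0,0}(β=2.5640) × two z-phases.
c=cos(2.564000/2)=0.284799, s=sin(2.564000/2)=0.958587; N=√[2·2·2·2]=4.000000
Admissible k: 0..2 (factorial args all ≥0)
  k=0: (−1)^0·4.0000/(4)·0.2848^4·0.9586^0 = +0.006579
  k=1: (−1)^1·4.0000/(1)·0.2848^2·0.9586^2 = -0.298125
  k=2: (−1)^2·4.0000/(4)·0.2848^0·0.9586^4 = +0.844358
d^2_{0,0}(2.5640) = +0.006579 -0.298125 +0.844358 = +0.552812
Attach z-rotation phases: D = e^{-i(0)(1.0507)}·(+0.552812)·e^{-i(0)(3.9683)} = +0.552812+0.000000i

Re=0.5528 Im=0.0000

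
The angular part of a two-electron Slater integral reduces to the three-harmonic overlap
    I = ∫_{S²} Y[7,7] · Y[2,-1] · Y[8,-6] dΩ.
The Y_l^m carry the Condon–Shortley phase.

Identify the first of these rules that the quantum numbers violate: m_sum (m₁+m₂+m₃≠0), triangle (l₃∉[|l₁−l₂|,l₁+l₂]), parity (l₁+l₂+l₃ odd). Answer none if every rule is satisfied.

parity

azimuthal sum: 7 − 1 − 6 = 0  ✓
5 ≤ 8 ≤ 9 (triangle on l)  ✓
L = 7 + 2 + 8 = 17 (odd)  ✗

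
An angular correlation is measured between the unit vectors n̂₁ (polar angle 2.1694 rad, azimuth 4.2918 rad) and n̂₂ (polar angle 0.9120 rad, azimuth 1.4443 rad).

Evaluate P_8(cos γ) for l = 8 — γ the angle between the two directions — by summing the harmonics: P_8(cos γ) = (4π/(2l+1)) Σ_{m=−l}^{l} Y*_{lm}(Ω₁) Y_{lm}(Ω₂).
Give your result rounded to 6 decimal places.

0.176868

Expand P_8 via completeness: Σ_{m} conj(Y_{8,m}) at Ω₁ times Y_{8,m} at Ω₂ —
  [-8]  conj(Y_{8,-8})(Ω₁) = (-0.109050, 0.024743) ; Y_{8,-8}(Ω₂) = (0.041766, 0.066792) ; Δ = (-0.006207, -0.006250)
  [-7]  conj(Y_{8,-7})(Ω₁) = (-0.059855, 0.299161) ; Y_{8,-7}(Ω₂) = (-0.188867, 0.154399) ; Δ = (-0.034885, -0.065743)
  [-6]  conj(Y_{8,-6})(Ω₁) = (0.366952, 0.260896) ; Y_{8,-6}(Ω₂) = (-0.308498, -0.292613) ; Δ = (-0.036862, -0.187861)
  [-5]  conj(Y_{8,-5})(Ω₁) = (0.267825, -0.157697) ; Y_{8,-5}(Ω₂) = (0.238439, -0.325326) ; Δ = (0.012557, -0.124732)
  [-4]  conj(Y_{8,-4})(Ω₁) = (0.012319, 0.109970) ; Y_{8,-4}(Ω₂) = (0.044521, 0.024669) ; Δ = (-0.002164, 0.005200)
  [-3]  conj(Y_{8,-3})(Ω₁) = (0.349897, 0.111707) ; Y_{8,-3}(Ω₂) = (0.124025, -0.310980) ; Δ = (0.078135, -0.094957)
  [-2]  conj(Y_{8,-2})(Ω₁) = (0.053007, -0.059276) ; Y_{8,-2}(Ω₂) = (0.232320, 0.060062) ; Δ = (0.015875, -0.010587)
  [-1]  conj(Y_{8,-1})(Ω₁) = (0.135031, 0.301894) ; Y_{8,-1}(Ω₂) = (0.029809, -0.234390) ; Δ = (0.074786, -0.022651)
  [+0]  conj(Y_{8,0})(Ω₁) = (0.131577, -0.000000) ; Y_{8,0}(Ω₂) = (0.279717, 0.000000) ; Δ = (0.036804, 0.000000)
  [+1]  conj(Y_{8,1})(Ω₁) = (-0.135031, 0.301894) ; Y_{8,1}(Ω₂) = (-0.029809, -0.234390) ; Δ = (0.074786, 0.022651)
  [+2]  conj(Y_{8,2})(Ω₁) = (0.053007, 0.059276) ; Y_{8,2}(Ω₂) = (0.232320, -0.060062) ; Δ = (0.015875, 0.010587)
  [+3]  conj(Y_{8,3})(Ω₁) = (-0.349897, 0.111707) ; Y_{8,3}(Ω₂) = (-0.124025, -0.310980) ; Δ = (0.078135, 0.094957)
  [+4]  conj(Y_{8,4})(Ω₁) = (0.012319, -0.109970) ; Y_{8,4}(Ω₂) = (0.044521, -0.024669) ; Δ = (-0.002164, -0.005200)
  [+5]  conj(Y_{8,5})(Ω₁) = (-0.267825, -0.157697) ; Y_{8,5}(Ω₂) = (-0.238439, -0.325326) ; Δ = (0.012557, 0.124732)
  [+6]  conj(Y_{8,6})(Ω₁) = (0.366952, -0.260896) ; Y_{8,6}(Ω₂) = (-0.308498, 0.292613) ; Δ = (-0.036862, 0.187861)
  [+7]  conj(Y_{8,7})(Ω₁) = (0.059855, 0.299161) ; Y_{8,7}(Ω₂) = (0.188867, 0.154399) ; Δ = (-0.034885, 0.065743)
  [+8]  conj(Y_{8,8})(Ω₁) = (-0.109050, -0.024743) ; Y_{8,8}(Ω₂) = (0.041766, -0.066792) ; Δ = (-0.006207, 0.006250)
Accumulated sum (0.239270, 0.000000); after 4π/(2l+1) scaling, (0.176868, 0.000000) ⇒ P_8 = 0.176868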